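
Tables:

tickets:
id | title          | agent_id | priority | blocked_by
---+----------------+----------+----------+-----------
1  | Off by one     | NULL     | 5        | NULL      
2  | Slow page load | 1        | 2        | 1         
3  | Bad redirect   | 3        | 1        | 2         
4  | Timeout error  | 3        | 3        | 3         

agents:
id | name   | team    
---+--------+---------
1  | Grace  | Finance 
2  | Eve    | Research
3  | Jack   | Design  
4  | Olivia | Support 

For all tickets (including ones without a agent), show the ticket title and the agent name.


LEFT JOIN keeps every row from tickets (the left table); where agent_id has no match in agents, the agent columns become NULL. Walk through each ticket:
  - ticket 1 (Off by one): agent_id=NULL, no match -> kept with NULL
  - ticket 2 (Slow page load): agent_id=1 -> matches Grace
  - ticket 3 (Bad redirect): agent_id=3 -> matches Jack
  - ticket 4 (Timeout error): agent_id=3 -> matches Jack
All 4 rows appear; 1 has NULL agent.

SQL:
SELECT a.title, b.name AS agent
FROM tickets a
LEFT JOIN agents b ON a.agent_id = b.id

Result:
title          | agent
---------------+------
Off by one     | NULL 
Slow page load | Grace
Bad redirect   | Jack 
Timeout error  | Jack 


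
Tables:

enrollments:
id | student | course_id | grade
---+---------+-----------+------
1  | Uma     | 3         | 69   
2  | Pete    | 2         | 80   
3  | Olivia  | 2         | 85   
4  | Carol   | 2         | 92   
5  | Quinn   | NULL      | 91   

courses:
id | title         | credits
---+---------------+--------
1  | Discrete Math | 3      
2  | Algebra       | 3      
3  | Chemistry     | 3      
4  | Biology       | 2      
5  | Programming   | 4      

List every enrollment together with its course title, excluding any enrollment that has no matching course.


INNER JOIN keeps only enrollments rows whose course_id matches an id in courses. Walk through each enrollment:
  - enrollment 1 (Uma): course_id=3 -> matches Chemistry
  - enrollment 2 (Pete): course_id=2 -> matches Algebra
  - enrollment 3 (Olivia): course_id=2 -> matches Algebra
  - enrollment 4 (Carol): course_id=2 -> matches Algebra
  - enrollment 5 (Quinn): course_id=NULL, no match -> dropped
So 1 of 5 rows is dropped.

SQL:
SELECT a.student, b.title AS course
FROM enrollments a
INNER JOIN courses b ON a.course_id = b.id

Result:
student | course   
--------+----------
Uma     | Chemistry
Pete    | Algebra  
Olivia  | Algebra  
Carol   | Algebra  


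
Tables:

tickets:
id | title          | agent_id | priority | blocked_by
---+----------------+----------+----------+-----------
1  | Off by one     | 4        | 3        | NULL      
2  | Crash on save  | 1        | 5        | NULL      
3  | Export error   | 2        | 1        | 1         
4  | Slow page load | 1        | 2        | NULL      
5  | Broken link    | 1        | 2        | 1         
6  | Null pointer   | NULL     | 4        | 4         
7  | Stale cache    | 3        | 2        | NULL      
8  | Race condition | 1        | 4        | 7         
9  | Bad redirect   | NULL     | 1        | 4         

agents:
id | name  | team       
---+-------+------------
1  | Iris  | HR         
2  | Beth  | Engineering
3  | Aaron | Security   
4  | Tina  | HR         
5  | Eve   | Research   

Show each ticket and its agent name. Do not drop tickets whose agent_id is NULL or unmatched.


LEFT JOIN keeps every row from tickets (the left table); where agent_id has no match in agents, the agent columns become NULL. Walk through each ticket:
  - ticket 1 (Off by one): agent_id=4 -> matches Tina
  - ticket 2 (Crash on save): agent_id=1 -> matches Iris
  - ticket 3 (Export error): agent_id=2 -> matches Beth
  - ticket 4 (Slow page load): agent_id=1 -> matches Iris
  - ticket 5 (Broken link): agent_id=1 -> matches Iris
  - ticket 6 (Null pointer): agent_id=NULL, no match -> kept with NULL
  - ticket 7 (Stale cache): agent_id=3 -> matches Aaron
  - ticket 8 (Race condition): agent_id=1 -> matches Iris
  - ticket 9 (Bad redirect): agent_id=NULL, no match -> kept with NULL
All 9 rows appear; 2 have NULL agent.

SQL:
SELECT a.title, b.name AS agent
FROM tickets a
LEFT JOIN agents b ON a.agent_id = b.id

Result:
title          | agent
---------------+------
Off by one     | Tina 
Crash on save  | Iris 
Export error   | Beth 
Slow page load | Iris 
Broken link    | Iris 
Null pointer   | NULL 
Stale cache    | Aaron
Race condition | Iris 
Bad redirect   | NULL 


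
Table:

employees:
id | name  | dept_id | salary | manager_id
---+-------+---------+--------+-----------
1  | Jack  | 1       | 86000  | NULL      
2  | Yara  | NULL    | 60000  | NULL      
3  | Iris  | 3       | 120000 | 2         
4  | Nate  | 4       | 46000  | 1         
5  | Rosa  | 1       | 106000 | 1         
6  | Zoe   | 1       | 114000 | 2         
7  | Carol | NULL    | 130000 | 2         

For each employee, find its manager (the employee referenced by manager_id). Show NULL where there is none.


This is a self-join: employees is joined to a second copy of itself, matching each row's manager_id to another row's id. Use LEFT JOIN so rows with manager_id=NULL are kept.
  - employee 1 (Jack): manager_id=NULL -> NULL
  - employee 2 (Yara): manager_id=NULL -> NULL
  - employee 3 (Iris): manager_id=2 -> Yara
  - employee 4 (Nate): manager_id=1 -> Jack
  - employee 5 (Rosa): manager_id=1 -> Jack
  - employee 6 (Zoe): manager_id=2 -> Yara
  - employee 7 (Carol): manager_id=2 -> Yara

SQL:
SELECT a.name AS item, b.name AS manager
FROM employees a
LEFT JOIN employees b ON a.manager_id = b.id

Result:
item  | manager
------+--------
Jack  | NULL   
Yara  | NULL   
Iris  | Yara   
Nate  | Jack   
Rosa  | Jack   
Zoe   | Yara   
Carol | Yara   


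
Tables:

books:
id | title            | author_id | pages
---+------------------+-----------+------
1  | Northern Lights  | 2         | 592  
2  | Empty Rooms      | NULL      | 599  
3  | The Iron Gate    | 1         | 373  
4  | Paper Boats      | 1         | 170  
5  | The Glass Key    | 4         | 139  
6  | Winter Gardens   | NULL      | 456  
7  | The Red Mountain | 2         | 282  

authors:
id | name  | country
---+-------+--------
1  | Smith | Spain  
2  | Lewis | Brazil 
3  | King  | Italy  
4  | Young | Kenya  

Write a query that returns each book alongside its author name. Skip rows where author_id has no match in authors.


INNER JOIN keeps only books rows whose author_id matches an id in authors. Walk through each book:
  - book 1 (Northern Lights): author_id=2 -> matches Lewis
  - book 2 (Empty Rooms): author_id=NULL, no match -> dropped
  - book 3 (The Iron Gate): author_id=1 -> matches Smith
  - book 4 (Paper Boats): author_id=1 -> matches Smith
  - book 5 (The Glass Key): author_id=4 -> matches Young
  - book 6 (Winter Gardens): author_id=NULL, no match -> dropped
  - book 7 (The Red Mountain): author_id=2 -> matches Lewis
So 2 of 7 rows are dropped.

SQL:
SELECT a.title, b.name AS author
FROM books a
INNER JOIN authors b ON a.author_id = b.id

Result:
title            | author
-----------------+-------
Northern Lights  | Lewis 
The Iron Gate    | Smith 
Paper Boats      | Smith 
The Glass Key    | Young 
The Red Mountain | Lewis 


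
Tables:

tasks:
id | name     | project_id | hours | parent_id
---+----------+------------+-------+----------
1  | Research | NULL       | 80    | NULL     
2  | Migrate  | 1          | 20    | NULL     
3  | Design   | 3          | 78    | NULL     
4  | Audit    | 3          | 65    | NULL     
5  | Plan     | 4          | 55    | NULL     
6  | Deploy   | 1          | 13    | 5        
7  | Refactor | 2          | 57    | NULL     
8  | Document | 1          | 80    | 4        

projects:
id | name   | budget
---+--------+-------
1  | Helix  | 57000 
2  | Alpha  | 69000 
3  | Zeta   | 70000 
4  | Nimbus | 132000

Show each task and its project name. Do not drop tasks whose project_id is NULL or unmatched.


LEFT JOIN keeps every row from tasks (the left table); where project_id has no match in projects, the project columns become NULL. Walk through each task:
  - task 1 (Research): project_id=NULL, no match -> kept with NULL
  - task 2 (Migrate): project_id=1 -> matches Helix
  - task 3 (Design): project_id=3 -> matches Zeta
  - task 4 (Audit): project_id=3 -> matches Zeta
  - task 5 (Plan): project_id=4 -> matches Nimbus
  - task 6 (Deploy): project_id=1 -> matches Helix
  - task 7 (Refactor): project_id=2 -> matches Alpha
  - task 8 (Document): project_id=1 -> matches Helix
All 8 rows appear; 1 has NULL project.

SQL:
SELECT a.name, b.name AS project
FROM tasks a
LEFT JOIN projects b ON a.project_id = b.id

Result:
name     | project
---------+--------
Research | NULL   
Migrate  | Helix  
Design   | Zeta   
Audit    | Zeta   
Plan     | Nimbus 
Deploy   | Helix  
Refactor | Alpha  
Document | Helix  


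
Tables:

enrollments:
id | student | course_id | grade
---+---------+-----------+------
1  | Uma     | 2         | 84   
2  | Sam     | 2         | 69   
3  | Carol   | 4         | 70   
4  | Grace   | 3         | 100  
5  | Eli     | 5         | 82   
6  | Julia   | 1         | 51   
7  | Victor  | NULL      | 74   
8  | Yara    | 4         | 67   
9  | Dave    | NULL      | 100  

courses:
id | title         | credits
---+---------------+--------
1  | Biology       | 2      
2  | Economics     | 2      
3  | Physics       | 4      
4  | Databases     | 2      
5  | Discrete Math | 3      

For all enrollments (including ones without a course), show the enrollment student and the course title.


LEFT JOIN keeps every row from enrollments (the left table); where course_id has no match in courses, the course columns become NULL. Walk through each enrollment:
  - enrollment 1 (Uma): course_id=2 -> matches Economics
  - enrollment 2 (Sam): course_id=2 -> matches Economics
  - enrollment 3 (Carol): course_id=4 -> matches Databases
  - enrollment 4 (Grace): course_id=3 -> matches Physics
  - enrollment 5 (Eli): course_id=5 -> matches Discrete Math
  - enrollment 6 (Julia): course_id=1 -> matches Biology
  - enrollment 7 (Victor): course_id=NULL, no match -> kept with NULL
  - enrollment 8 (Yara): course_id=4 -> matches Databases
  - enrollment 9 (Dave): course_id=NULL, no match -> kept with NULL
All 9 rows appear; 2 have NULL course.

SQL:
SELECT a.student, b.title AS course
FROM enrollments a
LEFT JOIN courses b ON a.course_id = b.id

Result:
student | course       
--------+--------------
Uma     | Economics    
Sam     | Economics    
Carol   | Databases    
Grace   | Physics      
Eli     | Discrete Math
Julia   | Biology      
Victor  | NULL         
Yara    | Databases    
Dave    | NULL         


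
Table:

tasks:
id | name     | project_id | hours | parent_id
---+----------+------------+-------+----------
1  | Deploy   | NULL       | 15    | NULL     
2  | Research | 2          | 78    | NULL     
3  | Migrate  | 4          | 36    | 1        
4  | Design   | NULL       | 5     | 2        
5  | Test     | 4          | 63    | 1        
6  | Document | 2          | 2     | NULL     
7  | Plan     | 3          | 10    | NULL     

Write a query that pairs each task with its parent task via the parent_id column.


This is a self-join: tasks is joined to a second copy of itself, matching each row's parent_id to another row's id. Use LEFT JOIN so rows with parent_id=NULL are kept.
  - task 1 (Deploy): parent_id=NULL -> NULL
  - task 2 (Research): parent_id=NULL -> NULL
  - task 3 (Migrate): parent_id=1 -> Deploy
  - task 4 (Design): parent_id=2 -> Research
  - task 5 (Test): parent_id=1 -> Deploy
  - task 6 (Document): parent_id=NULL -> NULL
  - task 7 (Plan): parent_id=NULL -> NULL

SQL:
SELECT a.name AS item, b.name AS parent
FROM tasks a
LEFT JOIN tasks b ON a.parent_id = b.id

Result:
item     | parent  
---------+---------
Deploy   | NULL    
Research | NULL    
Migrate  | Deploy  
Design   | Research
Test     | Deploy  
Document | NULL    
Plan     | NULL    


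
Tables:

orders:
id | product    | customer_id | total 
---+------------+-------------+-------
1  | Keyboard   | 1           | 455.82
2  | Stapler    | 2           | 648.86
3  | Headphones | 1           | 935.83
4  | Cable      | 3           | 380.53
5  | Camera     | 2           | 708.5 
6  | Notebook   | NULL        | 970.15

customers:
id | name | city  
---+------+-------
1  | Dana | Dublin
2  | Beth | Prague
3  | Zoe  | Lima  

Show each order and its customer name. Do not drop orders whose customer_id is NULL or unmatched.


LEFT JOIN keeps every row from orders (the left table); where customer_id has no match in customers, the customer columns become NULL. Walk through each order:
  - order 1 (Keyboard): customer_id=1 -> matches Dana
  - order 2 (Stapler): customer_id=2 -> matches Beth
  - order 3 (Headphones): customer_id=1 -> matches Dana
  - order 4 (Cable): customer_id=3 -> matches Zoe
  - order 5 (Camera): customer_id=2 -> matches Beth
  - order 6 (Notebook): customer_id=NULL, no match -> kept with NULL
All 6 rows appear; 1 has NULL customer.

SQL:
SELECT a.product, b.name AS customer
FROM orders a
LEFT JOIN customers b ON a.customer_id = b.id

Result:
product    | customer
-----------+---------
Keyboard   | Dana    
Stapler    | Beth    
Headphones | Dana    
Cable      | Zoe     
Camera     | Beth    
Notebook   | NULL    


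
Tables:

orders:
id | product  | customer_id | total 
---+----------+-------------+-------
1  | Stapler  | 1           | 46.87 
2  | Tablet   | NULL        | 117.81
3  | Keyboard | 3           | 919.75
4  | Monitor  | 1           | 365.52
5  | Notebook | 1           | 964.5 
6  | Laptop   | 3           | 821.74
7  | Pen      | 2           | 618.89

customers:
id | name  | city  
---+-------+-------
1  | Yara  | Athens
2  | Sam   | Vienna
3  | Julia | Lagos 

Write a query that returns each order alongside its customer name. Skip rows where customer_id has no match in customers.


INNER JOIN keeps only orders rows whose customer_id matches an id in customers. Walk through each order:
  - order 1 (Stapler): customer_id=1 -> matches Yara
  - order 2 (Tablet): customer_id=NULL, no match -> dropped
  - order 3 (Keyboard): customer_id=3 -> matches Julia
  - order 4 (Monitor): customer_id=1 -> matches Yara
  - order 5 (Notebook): customer_id=1 -> matches Yara
  - order 6 (Laptop): customer_id=3 -> matches Julia
  - order 7 (Pen): customer_id=2 -> matches Sam
So 1 of 7 rows is dropped.

SQL:
SELECT a.product, b.name AS customer
FROM orders a
INNER JOIN customers b ON a.customer_id = b.id

Result:
product  | customer
---------+---------
Stapler  | Yara    
Keyboard | Julia   
Monitor  | Yara    
Notebook | Yara    
Laptop   | Julia   
Pen      | Sam     


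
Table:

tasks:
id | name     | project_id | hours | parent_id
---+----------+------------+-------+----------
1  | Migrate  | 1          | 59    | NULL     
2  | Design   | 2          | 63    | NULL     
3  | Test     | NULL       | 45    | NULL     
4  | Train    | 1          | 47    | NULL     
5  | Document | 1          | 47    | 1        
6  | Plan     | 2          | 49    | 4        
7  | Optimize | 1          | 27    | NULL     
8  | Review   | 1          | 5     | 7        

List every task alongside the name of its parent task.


This is a self-join: tasks is joined to a second copy of itself, matching each row's parent_id to another row's id. Use LEFT JOIN so rows with parent_id=NULL are kept.
  - task 1 (Migrate): parent_id=NULL -> NULL
  - task 2 (Design): parent_id=NULL -> NULL
  - task 3 (Test): parent_id=NULL -> NULL
  - task 4 (Train): parent_id=NULL -> NULL
  - task 5 (Document): parent_id=1 -> Migrate
  - task 6 (Plan): parent_id=4 -> Train
  - task 7 (Optimize): parent_id=NULL -> NULL
  - task 8 (Review): parent_id=7 -> Optimize

SQL:
SELECT a.name AS item, b.name AS parent
FROM tasks a
LEFT JOIN tasks b ON a.parent_id = b.id

Result:
item     | parent  
---------+---------
Migrate  | NULL    
Design   | NULL    
Test     | NULL    
Train    | NULL    
Document | Migrate 
Plan     | Train   
Optimize | NULL    
Review   | Optimize


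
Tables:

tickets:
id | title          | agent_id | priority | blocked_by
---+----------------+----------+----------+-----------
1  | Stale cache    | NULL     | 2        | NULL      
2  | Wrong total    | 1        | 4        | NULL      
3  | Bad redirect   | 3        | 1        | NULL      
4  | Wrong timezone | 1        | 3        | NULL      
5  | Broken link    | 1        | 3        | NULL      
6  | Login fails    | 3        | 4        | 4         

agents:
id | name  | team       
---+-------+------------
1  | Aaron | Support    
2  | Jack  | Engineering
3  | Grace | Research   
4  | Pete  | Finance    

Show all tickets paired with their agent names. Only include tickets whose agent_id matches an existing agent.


INNER JOIN keeps only tickets rows whose agent_id matches an id in agents. Walk through each ticket:
  - ticket 1 (Stale cache): agent_id=NULL, no match -> dropped
  - ticket 2 (Wrong total): agent_id=1 -> matches Aaron
  - ticket 3 (Bad redirect): agent_id=3 -> matches Grace
  - ticket 4 (Wrong timezone): agent_id=1 -> matches Aaron
  - ticket 5 (Broken link): agent_id=1 -> matches Aaron
  - ticket 6 (Login fails): agent_id=3 -> matches Grace
So 1 of 6 rows is dropped.

SQL:
SELECT a.title, b.name AS agent
FROM tickets a
INNER JOIN agents b ON a.agent_id = b.id

Result:
title          | agent
---------------+------
Wrong total    | Aaron
Bad redirect   | Grace
Wrong timezone | Aaron
Broken link    | Aaron
Login fails    | Grace


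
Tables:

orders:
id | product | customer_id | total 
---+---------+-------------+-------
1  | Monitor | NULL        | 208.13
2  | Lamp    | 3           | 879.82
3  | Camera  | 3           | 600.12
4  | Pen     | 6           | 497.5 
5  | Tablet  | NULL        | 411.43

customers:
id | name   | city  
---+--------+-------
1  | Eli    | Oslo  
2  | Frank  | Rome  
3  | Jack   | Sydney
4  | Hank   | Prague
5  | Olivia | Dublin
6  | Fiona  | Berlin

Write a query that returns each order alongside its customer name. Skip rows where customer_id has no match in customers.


INNER JOIN keeps only orders rows whose customer_id matches an id in customers. Walk through each order:
  - order 1 (Monitor): customer_id=NULL, no match -> dropped
  - order 2 (Lamp): customer_id=3 -> matches Jack
  - order 3 (Camera): customer_id=3 -> matches Jack
  - order 4 (Pen): customer_id=6 -> matches Fiona
  - order 5 (Tablet): customer_id=NULL, no match -> dropped
So 2 of 5 rows are dropped.

SQL:
SELECT a.product, b.name AS customer
FROM orders a
INNER JOIN customers b ON a.customer_id = b.id

Result:
product | customer
--------+---------
Lamp    | Jack    
Camera  | Jack    
Pen     | Fiona   


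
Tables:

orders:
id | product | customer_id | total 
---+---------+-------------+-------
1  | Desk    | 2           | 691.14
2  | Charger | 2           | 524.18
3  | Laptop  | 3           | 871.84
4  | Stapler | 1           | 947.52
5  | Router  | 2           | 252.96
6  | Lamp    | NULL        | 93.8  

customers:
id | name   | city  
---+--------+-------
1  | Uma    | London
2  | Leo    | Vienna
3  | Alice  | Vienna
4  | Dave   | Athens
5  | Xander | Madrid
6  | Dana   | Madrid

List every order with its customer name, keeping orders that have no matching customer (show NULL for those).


LEFT JOIN keeps every row from orders (the left table); where customer_id has no match in customers, the customer columns become NULL. Walk through each order:
  - order 1 (Desk): customer_id=2 -> matches Leo
  - order 2 (Charger): customer_id=2 -> matches Leo
  - order 3 (Laptop): customer_id=3 -> matches Alice
  - order 4 (Stapler): customer_id=1 -> matches Uma
  - order 5 (Router): customer_id=2 -> matches Leo
  - order 6 (Lamp): customer_id=NULL, no match -> kept with NULL
All 6 rows appear; 1 has NULL customer.

SQL:
SELECT a.product, b.name AS customer
FROM orders a
LEFT JOIN customers b ON a.customer_id = b.id

Result:
product | customer
--------+---------
Desk    | Leo     
Charger | Leo     
Laptop  | Alice   
Stapler | Uma     
Router  | Leo     
Lamp    | NULL    


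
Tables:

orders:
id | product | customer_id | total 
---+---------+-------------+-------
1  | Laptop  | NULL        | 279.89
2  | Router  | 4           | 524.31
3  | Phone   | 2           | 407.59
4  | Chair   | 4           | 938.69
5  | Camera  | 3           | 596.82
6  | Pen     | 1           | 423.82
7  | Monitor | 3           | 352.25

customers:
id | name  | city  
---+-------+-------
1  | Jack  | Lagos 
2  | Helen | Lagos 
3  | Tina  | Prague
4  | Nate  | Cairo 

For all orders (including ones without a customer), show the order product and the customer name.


LEFT JOIN keeps every row from orders (the left table); where customer_id has no match in customers, the customer columns become NULL. Walk through each order:
  - order 1 (Laptop): customer_id=NULL, no match -> kept with NULL
  - order 2 (Router): customer_id=4 -> matches Nate
  - order 3 (Phone): customer_id=2 -> matches Helen
  - order 4 (Chair): customer_id=4 -> matches Nate
  - order 5 (Camera): customer_id=3 -> matches Tina
  - order 6 (Pen): customer_id=1 -> matches Jack
  - order 7 (Monitor): customer_id=3 -> matches Tina
All 7 rows appear; 1 has NULL customer.

SQL:
SELECT a.product, b.name AS customer
FROM orders a
LEFT JOIN customers b ON a.customer_id = b.id

Result:
product | customer
--------+---------
Laptop  | NULL    
Router  | Nate    
Phone   | Helen   
Chair   | Nate    
Camera  | Tina    
Pen     | Jack    
Monitor | Tina    


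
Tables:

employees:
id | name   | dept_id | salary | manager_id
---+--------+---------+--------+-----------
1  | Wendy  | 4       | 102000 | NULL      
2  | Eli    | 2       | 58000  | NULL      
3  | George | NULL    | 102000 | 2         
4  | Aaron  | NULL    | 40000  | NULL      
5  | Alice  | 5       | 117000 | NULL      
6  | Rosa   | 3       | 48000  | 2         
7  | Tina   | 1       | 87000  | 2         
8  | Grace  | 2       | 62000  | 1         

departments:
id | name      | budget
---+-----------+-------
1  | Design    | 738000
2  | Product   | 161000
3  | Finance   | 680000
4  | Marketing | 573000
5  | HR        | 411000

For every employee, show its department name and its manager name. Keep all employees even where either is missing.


Two LEFT JOINs from the same base table employees: one to departments via dept_id, one to employees itself via manager_id. Both are LEFT so every employee is preserved.
Match against departments:
  - employee 1 (Wendy): dept_id=4 -> matches Marketing
  - employee 2 (Eli): dept_id=2 -> matches Product
  - employee 3 (George): dept_id=NULL, no match -> kept with NULL
  - employee 4 (Aaron): dept_id=NULL, no match -> kept with NULL
  - employee 5 (Alice): dept_id=5 -> matches HR
  - employee 6 (Rosa): dept_id=3 -> matches Finance
  - employee 7 (Tina): dept_id=1 -> matches Design
  - employee 8 (Grace): dept_id=2 -> matches Product
Match against employees (self):
  - employee 1 (Wendy): manager_id=NULL -> NULL
  - employee 2 (Eli): manager_id=NULL -> NULL
  - employee 3 (George): manager_id=2 -> Eli
  - employee 4 (Aaron): manager_id=NULL -> NULL
  - employee 5 (Alice): manager_id=NULL -> NULL
  - employee 6 (Rosa): manager_id=2 -> Eli
  - employee 7 (Tina): manager_id=2 -> Eli
  - employee 8 (Grace): manager_id=1 -> Wendy

SQL:
SELECT a.name, b.name AS department, c.name AS manager
FROM employees a
LEFT JOIN departments b ON a.dept_id = b.id
LEFT JOIN employees c ON a.manager_id = c.id

Result:
name   | department | manager
-------+------------+--------
Wendy  | Marketing  | NULL   
Eli    | Product    | NULL   
George | NULL       | Eli    
Aaron  | NULL       | NULL   
Alice  | HR         | NULL   
Rosa   | Finance    | Eli    
Tina   | Design     | Eli    
Grace  | Product    | Wendy  


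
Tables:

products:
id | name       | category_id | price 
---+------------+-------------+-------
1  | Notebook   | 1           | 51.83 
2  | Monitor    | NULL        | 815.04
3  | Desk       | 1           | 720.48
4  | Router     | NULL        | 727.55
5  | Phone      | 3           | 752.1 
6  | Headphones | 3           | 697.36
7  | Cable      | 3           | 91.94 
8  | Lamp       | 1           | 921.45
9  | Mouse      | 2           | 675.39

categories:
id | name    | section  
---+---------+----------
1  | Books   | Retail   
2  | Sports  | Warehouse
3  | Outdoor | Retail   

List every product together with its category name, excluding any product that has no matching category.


INNER JOIN keeps only products rows whose category_id matches an id in categories. Walk through each product:
  - product 1 (Notebook): category_id=1 -> matches Books
  - product 2 (Monitor): category_id=NULL, no match -> dropped
  - product 3 (Desk): category_id=1 -> matches Books
  - product 4 (Router): category_id=NULL, no match -> dropped
  - product 5 (Phone): category_id=3 -> matches Outdoor
  - product 6 (Headphones): category_id=3 -> matches Outdoor
  - product 7 (Cable): category_id=3 -> matches Outdoor
  - product 8 (Lamp): category_id=1 -> matches Books
  - product 9 (Mouse): category_id=2 -> matches Sports
So 2 of 9 rows are dropped.

SQL:
SELECT a.name, b.name AS category
FROM products a
INNER JOIN categories b ON a.category_id = b.id

Result:
name       | category
-----------+---------
Notebook   | Books   
Desk       | Books   
Phone      | Outdoor 
Headphones | Outdoor 
Cable      | Outdoor 
Lamp       | Books   
Mouse      | Sports  


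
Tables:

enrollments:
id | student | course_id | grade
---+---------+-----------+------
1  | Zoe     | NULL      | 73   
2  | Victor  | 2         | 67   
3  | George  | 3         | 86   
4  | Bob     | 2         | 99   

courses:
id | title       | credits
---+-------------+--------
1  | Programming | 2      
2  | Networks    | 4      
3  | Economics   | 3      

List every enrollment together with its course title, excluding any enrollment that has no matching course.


INNER JOIN keeps only enrollments rows whose course_id matches an id in courses. Walk through each enrollment:
  - enrollment 1 (Zoe): course_id=NULL, no match -> dropped
  - enrollment 2 (Victor): course_id=2 -> matches Networks
  - enrollment 3 (George): course_id=3 -> matches Economics
  - enrollment 4 (Bob): course_id=2 -> matches Networks
So 1 of 4 rows is dropped.

SQL:
SELECT a.student, b.title AS course
FROM enrollments a
INNER JOIN courses b ON a.course_id = b.id

Result:
student | course   
--------+----------
Victor  | Networks 
George  | Economics
Bob     | Networks 


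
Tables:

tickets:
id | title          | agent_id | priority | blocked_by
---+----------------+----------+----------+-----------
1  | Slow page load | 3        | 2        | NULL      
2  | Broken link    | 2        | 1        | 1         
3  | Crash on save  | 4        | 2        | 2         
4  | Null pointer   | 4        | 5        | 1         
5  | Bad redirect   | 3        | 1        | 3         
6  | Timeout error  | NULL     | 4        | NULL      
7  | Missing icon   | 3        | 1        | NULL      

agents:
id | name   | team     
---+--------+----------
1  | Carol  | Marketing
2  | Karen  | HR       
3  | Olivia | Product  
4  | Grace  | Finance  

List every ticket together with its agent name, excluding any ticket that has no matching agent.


INNER JOIN keeps only tickets rows whose agent_id matches an id in agents. Walk through each ticket:
  - ticket 1 (Slow page load): agent_id=3 -> matches Olivia
  - ticket 2 (Broken link): agent_id=2 -> matches Karen
  - ticket 3 (Crash on save): agent_id=4 -> matches Grace
  - ticket 4 (Null pointer): agent_id=4 -> matches Grace
  - ticket 5 (Bad redirect): agent_id=3 -> matches Olivia
  - ticket 6 (Timeout error): agent_id=NULL, no match -> dropped
  - ticket 7 (Missing icon): agent_id=3 -> matches Olivia
So 1 of 7 rows is dropped.

SQL:
SELECT a.title, b.name AS agent
FROM tickets a
INNER JOIN agents b ON a.agent_id = b.id

Result:
title          | agent 
---------------+-------
Slow page load | Olivia
Broken link    | Karen 
Crash on save  | Grace 
Null pointer   | Grace 
Bad redirect   | Olivia
Missing icon   | Olivia


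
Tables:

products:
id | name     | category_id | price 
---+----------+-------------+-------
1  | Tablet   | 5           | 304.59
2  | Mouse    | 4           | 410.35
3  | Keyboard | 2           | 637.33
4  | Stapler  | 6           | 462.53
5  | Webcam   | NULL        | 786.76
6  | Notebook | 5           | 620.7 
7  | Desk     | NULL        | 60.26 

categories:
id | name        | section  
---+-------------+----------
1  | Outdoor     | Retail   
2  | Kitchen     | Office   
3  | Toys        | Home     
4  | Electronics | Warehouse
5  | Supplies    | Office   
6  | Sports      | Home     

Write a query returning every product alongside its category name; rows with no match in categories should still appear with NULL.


LEFT JOIN keeps every row from products (the left table); where category_id has no match in categories, the category columns become NULL. Walk through each product:
  - product 1 (Tablet): category_id=5 -> matches Supplies
  - product 2 (Mouse): category_id=4 -> matches Electronics
  - product 3 (Keyboard): category_id=2 -> matches Kitchen
  - product 4 (Stapler): category_id=6 -> matches Sports
  - product 5 (Webcam): category_id=NULL, no match -> kept with NULL
  - product 6 (Notebook): category_id=5 -> matches Supplies
  - product 7 (Desk): category_id=NULL, no match -> kept with NULL
All 7 rows appear; 2 have NULL category.

SQL:
SELECT a.name, b.name AS category
FROM products a
LEFT JOIN categories b ON a.category_id = b.id

Result:
name     | category   
---------+------------
Tablet   | Supplies   
Mouse    | Electronics
Keyboard | Kitchen    
Stapler  | Sports     
Webcam   | NULL       
Notebook | Supplies   
Desk     | NULL       


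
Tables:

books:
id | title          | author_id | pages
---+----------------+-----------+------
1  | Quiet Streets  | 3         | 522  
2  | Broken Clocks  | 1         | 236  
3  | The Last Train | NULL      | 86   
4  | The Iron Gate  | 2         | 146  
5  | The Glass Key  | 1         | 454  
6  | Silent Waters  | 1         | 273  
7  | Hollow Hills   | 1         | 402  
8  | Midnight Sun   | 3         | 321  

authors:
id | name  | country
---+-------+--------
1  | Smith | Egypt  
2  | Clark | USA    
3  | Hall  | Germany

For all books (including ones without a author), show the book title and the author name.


LEFT JOIN keeps every row from books (the left table); where author_id has no match in authors, the author columns become NULL. Walk through each book:
  - book 1 (Quiet Streets): author_id=3 -> matches Hall
  - book 2 (Broken Clocks): author_id=1 -> matches Smith
  - book 3 (The Last Train): author_id=NULL, no match -> kept with NULL
  - book 4 (The Iron Gate): author_id=2 -> matches Clark
  - book 5 (The Glass Key): author_id=1 -> matches Smith
  - book 6 (Silent Waters): author_id=1 -> matches Smith
  - book 7 (Hollow Hills): author_id=1 -> matches Smith
  - book 8 (Midnight Sun): author_id=3 -> matches Hall
All 8 rows appear; 1 has NULL author.

SQL:
SELECT a.title, b.name AS author
FROM books a
LEFT JOIN authors b ON a.author_id = b.id

Result:
title          | author
---------------+-------
Quiet Streets  | Hall  
Broken Clocks  | Smith 
The Last Train | NULL  
The Iron Gate  | Clark 
The Glass Key  | Smith 
Silent Waters  | Smith 
Hollow Hills   | Smith 
Midnight Sun   | Hall  


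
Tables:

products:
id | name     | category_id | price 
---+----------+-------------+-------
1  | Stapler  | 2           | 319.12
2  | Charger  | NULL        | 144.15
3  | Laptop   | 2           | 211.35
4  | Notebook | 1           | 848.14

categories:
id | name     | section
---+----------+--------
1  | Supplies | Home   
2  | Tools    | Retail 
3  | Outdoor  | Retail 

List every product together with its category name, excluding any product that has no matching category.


INNER JOIN keeps only products rows whose category_id matches an id in categories. Walk through each product:
  - product 1 (Stapler): category_id=2 -> matches Tools
  - product 2 (Charger): category_id=NULL, no match -> dropped
  - product 3 (Laptop): category_id=2 -> matches Tools
  - product 4 (Notebook): category_id=1 -> matches Supplies
So 1 of 4 rows is dropped.

SQL:
SELECT a.name, b.name AS category
FROM products a
INNER JOIN categories b ON a.category_id = b.id

Result:
name     | category
---------+---------
Stapler  | Tools   
Laptop   | Tools   
Notebook | Supplies


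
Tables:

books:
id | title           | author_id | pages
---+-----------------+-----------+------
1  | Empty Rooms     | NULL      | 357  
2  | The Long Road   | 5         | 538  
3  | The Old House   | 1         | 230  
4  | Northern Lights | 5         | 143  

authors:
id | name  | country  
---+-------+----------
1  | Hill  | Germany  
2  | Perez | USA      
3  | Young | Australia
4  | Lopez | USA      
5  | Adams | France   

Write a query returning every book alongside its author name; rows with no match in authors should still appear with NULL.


LEFT JOIN keeps every row from books (the left table); where author_id has no match in authors, the author columns become NULL. Walk through each book:
  - book 1 (Empty Rooms): author_id=NULL, no match -> kept with NULL
  - book 2 (The Long Road): author_id=5 -> matches Adams
  - book 3 (The Old House): author_id=1 -> matches Hill
  - book 4 (Northern Lights): author_id=5 -> matches Adams
All 4 rows appear; 1 has NULL author.

SQL:
SELECT a.title, b.name AS author
FROM books a
LEFT JOIN authors b ON a.author_id = b.id

Result:
title           | author
----------------+-------
Empty Rooms     | NULL  
The Long Road   | Adams 
The Old House   | Hill  
Northern Lights | Adams 


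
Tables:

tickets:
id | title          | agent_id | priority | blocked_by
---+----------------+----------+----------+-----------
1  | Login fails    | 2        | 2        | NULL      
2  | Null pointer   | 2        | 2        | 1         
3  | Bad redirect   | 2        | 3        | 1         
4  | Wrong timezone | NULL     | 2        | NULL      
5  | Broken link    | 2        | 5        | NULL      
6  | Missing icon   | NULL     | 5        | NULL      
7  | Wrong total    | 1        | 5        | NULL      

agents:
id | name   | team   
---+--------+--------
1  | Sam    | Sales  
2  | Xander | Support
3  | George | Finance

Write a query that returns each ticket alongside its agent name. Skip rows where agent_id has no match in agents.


INNER JOIN keeps only tickets rows whose agent_id matches an id in agents. Walk through each ticket:
  - ticket 1 (Login fails): agent_id=2 -> matches Xander
  - ticket 2 (Null pointer): agent_id=2 -> matches Xander
  - ticket 3 (Bad redirect): agent_id=2 -> matches Xander
  - ticket 4 (Wrong timezone): agent_id=NULL, no match -> dropped
  - ticket 5 (Broken link): agent_id=2 -> matches Xander
  - ticket 6 (Missing icon): agent_id=NULL, no match -> dropped
  - ticket 7 (Wrong total): agent_id=1 -> matches Sam
So 2 of 7 rows are dropped.

SQL:
SELECT a.title, b.name AS agent
FROM tickets a
INNER JOIN agents b ON a.agent_id = b.id

Result:
title        | agent 
-------------+-------
Login fails  | Xander
Null pointer | Xander
Bad redirect | Xander
Broken link  | Xander
Wrong total  | Sam   


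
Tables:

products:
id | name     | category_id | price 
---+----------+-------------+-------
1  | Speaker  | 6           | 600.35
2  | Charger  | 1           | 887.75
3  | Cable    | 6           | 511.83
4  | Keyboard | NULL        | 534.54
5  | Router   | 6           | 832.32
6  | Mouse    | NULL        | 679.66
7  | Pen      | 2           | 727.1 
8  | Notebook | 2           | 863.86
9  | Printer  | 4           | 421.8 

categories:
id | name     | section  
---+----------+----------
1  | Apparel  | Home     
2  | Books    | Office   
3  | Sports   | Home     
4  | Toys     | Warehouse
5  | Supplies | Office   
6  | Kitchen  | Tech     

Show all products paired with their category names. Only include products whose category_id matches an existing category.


INNER JOIN keeps only products rows whose category_id matches an id in categories. Walk through each product:
  - product 1 (Speaker): category_id=6 -> matches Kitchen
  - product 2 (Charger): category_id=1 -> matches Apparel
  - product 3 (Cable): category_id=6 -> matches Kitchen
  - product 4 (Keyboard): category_id=NULL, no match -> dropped
  - product 5 (Router): category_id=6 -> matches Kitchen
  - product 6 (Mouse): category_id=NULL, no match -> dropped
  - product 7 (Pen): category_id=2 -> matches Books
  - product 8 (Notebook): category_id=2 -> matches Books
  - product 9 (Printer): category_id=4 -> matches Toys
So 2 of 9 rows are dropped.

SQL:
SELECT a.name, b.name AS category
FROM products a
INNER JOIN categories b ON a.category_id = b.id

Result:
name     | category
---------+---------
Speaker  | Kitchen 
Charger  | Apparel 
Cable    | Kitchen 
Router   | Kitchen 
Pen      | Books   
Notebook | Books   
Printer  | Toys    


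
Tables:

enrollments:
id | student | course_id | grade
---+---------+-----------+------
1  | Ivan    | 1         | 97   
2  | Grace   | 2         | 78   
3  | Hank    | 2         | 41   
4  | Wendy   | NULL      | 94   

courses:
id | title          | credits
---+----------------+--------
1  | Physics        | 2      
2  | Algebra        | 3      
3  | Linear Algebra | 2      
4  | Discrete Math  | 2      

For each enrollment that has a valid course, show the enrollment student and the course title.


INNER JOIN keeps only enrollments rows whose course_id matches an id in courses. Walk through each enrollment:
  - enrollment 1 (Ivan): course_id=1 -> matches Physics
  - enrollment 2 (Grace): course_id=2 -> matches Algebra
  - enrollment 3 (Hank): course_id=2 -> matches Algebra
  - enrollment 4 (Wendy): course_id=NULL, no match -> dropped
So 1 of 4 rows is dropped.

SQL:
SELECT a.student, b.title AS course
FROM enrollments a
INNER JOIN courses b ON a.course_id = b.id

Result:
student | course 
--------+--------
Ivan    | Physics
Grace   | Algebra
Hank    | Algebra


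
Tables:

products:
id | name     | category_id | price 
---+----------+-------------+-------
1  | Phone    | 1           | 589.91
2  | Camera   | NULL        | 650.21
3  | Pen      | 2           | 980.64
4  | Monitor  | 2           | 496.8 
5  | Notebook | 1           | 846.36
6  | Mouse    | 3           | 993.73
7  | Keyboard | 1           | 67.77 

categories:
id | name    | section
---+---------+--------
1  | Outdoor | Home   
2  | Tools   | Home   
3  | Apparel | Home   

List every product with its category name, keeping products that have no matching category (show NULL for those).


LEFT JOIN keeps every row from products (the left table); where category_id has no match in categories, the category columns become NULL. Walk through each product:
  - product 1 (Phone): category_id=1 -> matches Outdoor
  - product 2 (Camera): category_id=NULL, no match -> kept with NULL
  - product 3 (Pen): category_id=2 -> matches Tools
  - product 4 (Monitor): category_id=2 -> matches Tools
  - product 5 (Notebook): category_id=1 -> matches Outdoor
  - product 6 (Mouse): category_id=3 -> matches Apparel
  - product 7 (Keyboard): category_id=1 -> matches Outdoor
All 7 rows appear; 1 has NULL category.

SQL:
SELECT a.name, b.name AS category
FROM products a
LEFT JOIN categories b ON a.category_id = b.id

Result:
name     | category
---------+---------
Phone    | Outdoor 
Camera   | NULL    
Pen      | Tools   
Monitor  | Tools   
Notebook | Outdoor 
Mouse    | Apparel 
Keyboard | Outdoor 


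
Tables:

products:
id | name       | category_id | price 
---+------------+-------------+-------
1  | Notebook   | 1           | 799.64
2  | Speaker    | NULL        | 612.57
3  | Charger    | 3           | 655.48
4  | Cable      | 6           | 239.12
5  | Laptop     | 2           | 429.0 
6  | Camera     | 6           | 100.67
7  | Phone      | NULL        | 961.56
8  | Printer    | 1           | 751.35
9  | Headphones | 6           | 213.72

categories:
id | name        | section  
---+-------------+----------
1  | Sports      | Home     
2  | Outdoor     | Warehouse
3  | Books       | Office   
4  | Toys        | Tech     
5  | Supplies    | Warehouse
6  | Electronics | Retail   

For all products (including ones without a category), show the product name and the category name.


LEFT JOIN keeps every row from products (the left table); where category_id has no match in categories, the category columns become NULL. Walk through each product:
  - product 1 (Notebook): category_id=1 -> matches Sports
  - product 2 (Speaker): category_id=NULL, no match -> kept with NULL
  - product 3 (Charger): category_id=3 -> matches Books
  - product 4 (Cable): category_id=6 -> matches Electronics
  - product 5 (Laptop): category_id=2 -> matches Outdoor
  - product 6 (Camera): category_id=6 -> matches Electronics
  - product 7 (Phone): category_id=NULL, no match -> kept with NULL
  - product 8 (Printer): category_id=1 -> matches Sports
  - product 9 (Headphones): category_id=6 -> matches Electronics
All 9 rows appear; 2 have NULL category.

SQL:
SELECT a.name, b.name AS category
FROM products a
LEFT JOIN categories b ON a.category_id = b.id

Result:
name       | category   
-----------+------------
Notebook   | Sports     
Speaker    | NULL       
Charger    | Books      
Cable      | Electronics
Laptop     | Outdoor    
Camera     | Electronics
Phone      | NULL       
Printer    | Sports     
Headphones | Electronics
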